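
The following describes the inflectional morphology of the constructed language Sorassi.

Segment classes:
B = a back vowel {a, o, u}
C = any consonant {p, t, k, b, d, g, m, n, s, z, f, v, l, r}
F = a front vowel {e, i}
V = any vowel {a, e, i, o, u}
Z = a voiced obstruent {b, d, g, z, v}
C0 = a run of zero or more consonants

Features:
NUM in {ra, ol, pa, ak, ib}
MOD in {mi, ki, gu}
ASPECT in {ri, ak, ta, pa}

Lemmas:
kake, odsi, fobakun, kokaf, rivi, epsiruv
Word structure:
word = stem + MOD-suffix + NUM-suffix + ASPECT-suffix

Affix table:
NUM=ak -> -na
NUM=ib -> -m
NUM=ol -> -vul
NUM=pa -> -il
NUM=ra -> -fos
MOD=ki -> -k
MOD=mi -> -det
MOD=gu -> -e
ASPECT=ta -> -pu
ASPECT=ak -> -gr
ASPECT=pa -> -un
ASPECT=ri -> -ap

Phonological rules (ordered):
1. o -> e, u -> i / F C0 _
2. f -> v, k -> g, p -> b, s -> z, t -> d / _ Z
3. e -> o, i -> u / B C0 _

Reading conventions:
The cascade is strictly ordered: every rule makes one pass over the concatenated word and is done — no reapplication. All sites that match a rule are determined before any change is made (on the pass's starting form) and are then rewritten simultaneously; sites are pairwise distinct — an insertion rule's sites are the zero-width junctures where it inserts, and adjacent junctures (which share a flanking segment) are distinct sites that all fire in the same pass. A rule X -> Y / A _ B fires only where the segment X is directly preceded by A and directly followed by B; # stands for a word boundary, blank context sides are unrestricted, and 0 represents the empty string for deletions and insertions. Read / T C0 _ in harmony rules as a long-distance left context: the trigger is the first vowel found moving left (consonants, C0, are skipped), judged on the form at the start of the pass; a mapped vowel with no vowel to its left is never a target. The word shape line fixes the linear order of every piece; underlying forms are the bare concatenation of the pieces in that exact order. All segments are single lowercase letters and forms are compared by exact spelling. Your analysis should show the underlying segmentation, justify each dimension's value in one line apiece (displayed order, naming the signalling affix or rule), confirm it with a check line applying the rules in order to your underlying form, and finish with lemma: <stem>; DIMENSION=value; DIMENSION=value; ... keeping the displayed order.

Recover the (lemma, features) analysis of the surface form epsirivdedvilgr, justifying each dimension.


underlying: epsiruv-det-vul-gr
NUM=ol - signalled by the affix -vul
MOD=mi - signalled by the affix -det
ASPECT=ak - signalled by the affix -gr
check: epsiruvdetvulgr -> epsirivdetvilgr -> epsirivdedvilgr -> epsirivdedvilgr
lemma: epsiruv; NUM=ol; MOD=mi; ASPECT=ak


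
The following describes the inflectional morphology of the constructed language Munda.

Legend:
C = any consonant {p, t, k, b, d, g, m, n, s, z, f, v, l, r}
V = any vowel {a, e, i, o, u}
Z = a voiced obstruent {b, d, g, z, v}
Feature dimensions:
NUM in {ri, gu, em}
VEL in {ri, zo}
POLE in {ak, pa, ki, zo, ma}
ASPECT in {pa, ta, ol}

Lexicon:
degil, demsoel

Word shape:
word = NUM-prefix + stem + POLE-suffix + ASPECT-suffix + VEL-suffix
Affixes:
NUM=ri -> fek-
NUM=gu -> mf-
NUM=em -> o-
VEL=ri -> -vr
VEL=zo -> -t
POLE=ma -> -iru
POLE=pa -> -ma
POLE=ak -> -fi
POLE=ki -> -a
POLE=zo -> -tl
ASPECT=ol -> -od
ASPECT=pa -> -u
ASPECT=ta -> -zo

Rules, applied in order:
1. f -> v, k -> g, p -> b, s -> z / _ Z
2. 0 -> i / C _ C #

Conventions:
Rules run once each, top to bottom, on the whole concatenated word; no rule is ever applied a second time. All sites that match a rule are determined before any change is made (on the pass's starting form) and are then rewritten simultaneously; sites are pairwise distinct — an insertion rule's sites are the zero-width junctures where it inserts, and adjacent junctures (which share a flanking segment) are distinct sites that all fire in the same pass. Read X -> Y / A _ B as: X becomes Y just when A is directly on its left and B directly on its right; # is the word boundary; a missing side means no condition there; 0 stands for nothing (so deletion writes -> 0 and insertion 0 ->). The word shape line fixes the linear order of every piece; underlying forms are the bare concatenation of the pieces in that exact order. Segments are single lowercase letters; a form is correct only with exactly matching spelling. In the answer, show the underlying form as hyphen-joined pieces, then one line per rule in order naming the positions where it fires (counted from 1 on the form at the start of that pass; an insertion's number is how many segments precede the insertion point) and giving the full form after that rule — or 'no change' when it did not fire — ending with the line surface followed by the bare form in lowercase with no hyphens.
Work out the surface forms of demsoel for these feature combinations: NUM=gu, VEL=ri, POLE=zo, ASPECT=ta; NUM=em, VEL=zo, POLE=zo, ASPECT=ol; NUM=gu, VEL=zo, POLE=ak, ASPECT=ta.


cell NUM=gu, VEL=ri, POLE=zo, ASPECT=ta:
underlying: mf-demsoel-tl-zo-vr
1. f -> v, k -> g, p -> b, s -> z / _ Z: fires at position(s) 2: mvdemsoeltlzovr
2. 0 -> i / C _ C #: inserts after position(s) 14: mvdemsoeltlzovir
surface: mvdemsoeltlzovir

cell NUM=em, VEL=zo, POLE=zo, ASPECT=ol:
underlying: o-demsoel-tl-od-t
1. f -> v, k -> g, p -> b, s -> z / _ Z: no change
2. 0 -> i / C _ C #: inserts after position(s) 12: odemsoeltlodit
surface: odemsoeltlodit

cell NUM=gu, VEL=zo, POLE=ak, ASPECT=ta:
underlying: mf-demsoel-fi-zo-t
1. f -> v, k -> g, p -> b, s -> z / _ Z: fires at position(s) 2: mvdemsoelfizot
2. 0 -> i / C _ C #: no change
surface: mvdemsoelfizot


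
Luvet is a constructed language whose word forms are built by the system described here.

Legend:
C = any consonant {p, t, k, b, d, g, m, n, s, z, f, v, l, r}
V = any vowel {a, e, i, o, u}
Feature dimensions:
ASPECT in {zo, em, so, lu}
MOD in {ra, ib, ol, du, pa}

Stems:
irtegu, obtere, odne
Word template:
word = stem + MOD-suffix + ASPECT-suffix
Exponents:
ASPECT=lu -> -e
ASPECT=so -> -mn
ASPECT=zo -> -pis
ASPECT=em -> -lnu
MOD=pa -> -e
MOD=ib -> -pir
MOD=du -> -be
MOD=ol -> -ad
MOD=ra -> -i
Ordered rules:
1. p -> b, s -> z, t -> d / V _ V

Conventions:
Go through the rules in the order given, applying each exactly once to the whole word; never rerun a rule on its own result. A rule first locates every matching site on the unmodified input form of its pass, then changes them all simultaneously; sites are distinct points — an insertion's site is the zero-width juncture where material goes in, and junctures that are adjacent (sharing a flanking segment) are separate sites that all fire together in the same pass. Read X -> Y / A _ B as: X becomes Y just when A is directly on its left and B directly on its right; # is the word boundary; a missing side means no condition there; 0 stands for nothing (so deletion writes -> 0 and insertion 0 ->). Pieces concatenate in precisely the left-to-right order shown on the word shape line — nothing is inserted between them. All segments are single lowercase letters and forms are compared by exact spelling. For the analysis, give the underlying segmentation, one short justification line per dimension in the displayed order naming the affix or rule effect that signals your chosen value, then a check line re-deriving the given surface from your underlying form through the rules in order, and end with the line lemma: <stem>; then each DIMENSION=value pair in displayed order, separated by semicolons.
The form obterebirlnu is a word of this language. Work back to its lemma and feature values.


underlying: obtere-pir-lnu
ASPECT=em - signalled by the affix -lnu
MOD=ib - signalled by the affix -pir
check: obterepirlnu -> obterebirlnu
lemma: obtere; ASPECT=em; MOD=ib


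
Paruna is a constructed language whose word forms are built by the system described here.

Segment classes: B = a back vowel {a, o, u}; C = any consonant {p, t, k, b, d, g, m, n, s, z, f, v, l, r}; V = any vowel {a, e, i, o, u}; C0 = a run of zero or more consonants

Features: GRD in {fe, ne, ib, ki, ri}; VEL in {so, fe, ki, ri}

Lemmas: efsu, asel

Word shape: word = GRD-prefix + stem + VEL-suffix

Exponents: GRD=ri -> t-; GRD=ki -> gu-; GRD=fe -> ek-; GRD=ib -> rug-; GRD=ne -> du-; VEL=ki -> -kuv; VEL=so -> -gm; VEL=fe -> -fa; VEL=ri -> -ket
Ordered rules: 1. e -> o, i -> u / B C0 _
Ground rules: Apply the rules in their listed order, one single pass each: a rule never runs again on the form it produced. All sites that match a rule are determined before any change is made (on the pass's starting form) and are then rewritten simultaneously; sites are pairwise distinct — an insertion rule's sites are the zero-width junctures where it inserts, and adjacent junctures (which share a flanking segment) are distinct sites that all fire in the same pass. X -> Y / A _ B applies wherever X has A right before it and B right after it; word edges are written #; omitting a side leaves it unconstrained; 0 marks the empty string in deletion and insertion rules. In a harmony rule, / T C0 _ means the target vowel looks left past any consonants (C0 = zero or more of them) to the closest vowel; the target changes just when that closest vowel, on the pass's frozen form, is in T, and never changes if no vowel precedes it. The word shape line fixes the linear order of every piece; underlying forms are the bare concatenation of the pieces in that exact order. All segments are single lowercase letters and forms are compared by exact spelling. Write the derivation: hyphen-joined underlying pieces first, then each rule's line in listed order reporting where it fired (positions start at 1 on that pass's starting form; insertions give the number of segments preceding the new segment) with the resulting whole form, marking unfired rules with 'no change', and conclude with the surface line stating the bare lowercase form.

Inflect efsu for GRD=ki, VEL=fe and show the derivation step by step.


underlying: gu-efsu-fa
1. e -> o, i -> u / B C0 _: fires at position(s) 3: guofsufa
surface: guofsufa


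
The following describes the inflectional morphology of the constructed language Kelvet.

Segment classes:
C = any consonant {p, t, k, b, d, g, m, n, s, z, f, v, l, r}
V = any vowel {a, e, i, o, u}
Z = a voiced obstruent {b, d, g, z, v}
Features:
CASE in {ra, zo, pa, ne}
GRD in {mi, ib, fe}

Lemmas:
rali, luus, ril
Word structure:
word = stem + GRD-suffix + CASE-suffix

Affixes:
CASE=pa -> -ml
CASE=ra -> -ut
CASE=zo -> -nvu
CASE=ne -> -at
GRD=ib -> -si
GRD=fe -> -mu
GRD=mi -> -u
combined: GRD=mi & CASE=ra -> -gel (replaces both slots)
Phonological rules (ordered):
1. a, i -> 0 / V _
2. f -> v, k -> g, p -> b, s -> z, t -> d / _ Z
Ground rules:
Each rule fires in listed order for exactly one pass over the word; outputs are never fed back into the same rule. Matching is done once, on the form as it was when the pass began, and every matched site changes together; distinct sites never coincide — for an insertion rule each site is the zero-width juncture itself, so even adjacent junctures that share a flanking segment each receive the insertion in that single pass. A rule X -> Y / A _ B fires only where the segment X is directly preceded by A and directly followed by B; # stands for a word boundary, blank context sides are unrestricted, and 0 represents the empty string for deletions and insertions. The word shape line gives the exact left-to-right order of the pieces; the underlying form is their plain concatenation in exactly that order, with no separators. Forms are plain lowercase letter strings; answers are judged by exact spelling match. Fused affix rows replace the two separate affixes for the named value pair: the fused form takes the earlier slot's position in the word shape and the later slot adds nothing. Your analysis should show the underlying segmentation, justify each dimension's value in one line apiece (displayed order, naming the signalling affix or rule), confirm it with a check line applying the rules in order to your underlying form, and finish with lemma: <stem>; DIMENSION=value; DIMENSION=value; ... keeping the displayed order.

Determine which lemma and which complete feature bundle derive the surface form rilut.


underlying: ril-u-at
CASE=ne - signalled by the affix -at
GRD=mi - signalled by the affix -u
check: riluat -> rilut -> rilut
lemma: ril; CASE=ne; GRD=mi


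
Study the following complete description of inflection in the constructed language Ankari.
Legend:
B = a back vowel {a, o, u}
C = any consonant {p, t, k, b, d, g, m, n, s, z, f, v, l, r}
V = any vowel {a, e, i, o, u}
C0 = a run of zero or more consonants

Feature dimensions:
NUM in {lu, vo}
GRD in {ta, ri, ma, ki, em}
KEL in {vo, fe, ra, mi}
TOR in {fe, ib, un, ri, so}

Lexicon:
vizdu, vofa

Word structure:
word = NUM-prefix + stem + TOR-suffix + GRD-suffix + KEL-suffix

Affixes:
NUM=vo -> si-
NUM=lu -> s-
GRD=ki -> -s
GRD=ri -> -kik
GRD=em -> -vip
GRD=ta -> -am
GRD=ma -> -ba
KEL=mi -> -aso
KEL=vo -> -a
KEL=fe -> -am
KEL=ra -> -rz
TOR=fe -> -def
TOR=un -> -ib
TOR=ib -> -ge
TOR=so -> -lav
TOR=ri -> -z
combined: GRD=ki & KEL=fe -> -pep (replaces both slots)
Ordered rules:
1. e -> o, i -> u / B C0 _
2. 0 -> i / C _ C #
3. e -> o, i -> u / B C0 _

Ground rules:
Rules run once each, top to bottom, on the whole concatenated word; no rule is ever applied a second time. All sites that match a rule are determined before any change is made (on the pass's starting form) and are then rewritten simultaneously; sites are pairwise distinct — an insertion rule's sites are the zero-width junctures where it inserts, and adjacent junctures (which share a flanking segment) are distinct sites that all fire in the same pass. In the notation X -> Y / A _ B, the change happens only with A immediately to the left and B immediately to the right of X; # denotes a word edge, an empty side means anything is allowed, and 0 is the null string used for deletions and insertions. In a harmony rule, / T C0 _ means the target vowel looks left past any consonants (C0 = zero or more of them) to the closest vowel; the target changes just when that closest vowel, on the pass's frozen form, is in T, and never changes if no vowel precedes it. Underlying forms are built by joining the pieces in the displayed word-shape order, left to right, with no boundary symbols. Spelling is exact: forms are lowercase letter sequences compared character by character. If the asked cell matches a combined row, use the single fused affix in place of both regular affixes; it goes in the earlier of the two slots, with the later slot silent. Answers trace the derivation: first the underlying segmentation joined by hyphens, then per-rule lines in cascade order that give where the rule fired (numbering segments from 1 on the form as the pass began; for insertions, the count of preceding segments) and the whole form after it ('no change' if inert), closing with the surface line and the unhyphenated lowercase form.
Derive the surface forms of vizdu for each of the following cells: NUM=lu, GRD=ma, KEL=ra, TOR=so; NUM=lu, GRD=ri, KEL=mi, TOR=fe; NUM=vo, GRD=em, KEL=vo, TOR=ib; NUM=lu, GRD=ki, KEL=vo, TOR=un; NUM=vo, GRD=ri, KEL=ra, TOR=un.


cell NUM=lu, GRD=ma, KEL=ra, TOR=so:
underlying: s-vizdu-lav-ba-rz
1. e -> o, i -> u / B C0 _: no change
2. 0 -> i / C _ C #: inserts after position(s) 12: svizdulavbariz
3. e -> o, i -> u / B C0 _: fires at position(s) 13: svizdulavbaruz
surface: svizdulavbaruz

cell NUM=lu, GRD=ri, KEL=mi, TOR=fe:
underlying: s-vizdu-def-kik-aso
1. e -> o, i -> u / B C0 _: fires at position(s) 8: svizdudofkikaso
2. 0 -> i / C _ C #: no change
3. e -> o, i -> u / B C0 _: fires at position(s) 11: svizdudofkukaso
surface: svizdudofkukaso

cell NUM=vo, GRD=em, KEL=vo, TOR=ib:
underlying: si-vizdu-ge-vip-a
1. e -> o, i -> u / B C0 _: fires at position(s) 9: sivizdugovipa
2. 0 -> i / C _ C #: no change
3. e -> o, i -> u / B C0 _: fires at position(s) 11: sivizdugovupa
surface: sivizdugovupa

cell NUM=lu, GRD=ki, KEL=vo, TOR=un:
underlying: s-vizdu-ib-s-a
1. e -> o, i -> u / B C0 _: fires at position(s) 7: svizduubsa
2. 0 -> i / C _ C #: no change
3. e -> o, i -> u / B C0 _: no change
surface: svizduubsa

cell NUM=vo, GRD=ri, KEL=ra, TOR=un:
underlying: si-vizdu-ib-kik-rz
1. e -> o, i -> u / B C0 _: fires at position(s) 8: sivizduubkikrz
2. 0 -> i / C _ C #: inserts after position(s) 13: sivizduubkikriz
3. e -> o, i -> u / B C0 _: fires at position(s) 11: sivizduubkukriz
surface: sivizduubkukriz


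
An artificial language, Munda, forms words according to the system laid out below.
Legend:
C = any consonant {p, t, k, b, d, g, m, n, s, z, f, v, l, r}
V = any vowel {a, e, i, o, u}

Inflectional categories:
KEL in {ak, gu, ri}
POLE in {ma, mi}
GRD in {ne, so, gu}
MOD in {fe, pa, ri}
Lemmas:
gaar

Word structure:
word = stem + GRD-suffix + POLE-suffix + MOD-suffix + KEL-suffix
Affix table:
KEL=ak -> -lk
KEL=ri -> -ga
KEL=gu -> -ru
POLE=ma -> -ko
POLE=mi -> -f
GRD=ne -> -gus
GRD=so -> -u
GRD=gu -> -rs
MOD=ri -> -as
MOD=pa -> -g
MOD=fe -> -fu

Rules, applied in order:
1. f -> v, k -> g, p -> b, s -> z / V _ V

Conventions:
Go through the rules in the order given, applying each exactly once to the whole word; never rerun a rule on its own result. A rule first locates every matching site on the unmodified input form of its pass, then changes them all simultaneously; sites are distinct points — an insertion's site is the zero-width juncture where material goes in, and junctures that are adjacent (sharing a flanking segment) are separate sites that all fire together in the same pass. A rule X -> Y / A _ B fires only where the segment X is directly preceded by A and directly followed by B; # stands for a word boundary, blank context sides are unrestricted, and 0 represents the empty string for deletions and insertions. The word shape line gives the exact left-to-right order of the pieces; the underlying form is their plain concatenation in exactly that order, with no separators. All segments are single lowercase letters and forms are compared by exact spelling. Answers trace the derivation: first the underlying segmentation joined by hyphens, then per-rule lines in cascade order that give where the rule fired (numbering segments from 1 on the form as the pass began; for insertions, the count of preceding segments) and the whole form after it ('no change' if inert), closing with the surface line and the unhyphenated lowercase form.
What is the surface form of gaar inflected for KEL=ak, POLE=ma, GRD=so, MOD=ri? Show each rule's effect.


underlying: gaar-u-ko-as-lk
1. f -> v, k -> g, p -> b, s -> z / V _ V: fires at position(s) 6: gaarugoaslk
surface: gaarugoaslk


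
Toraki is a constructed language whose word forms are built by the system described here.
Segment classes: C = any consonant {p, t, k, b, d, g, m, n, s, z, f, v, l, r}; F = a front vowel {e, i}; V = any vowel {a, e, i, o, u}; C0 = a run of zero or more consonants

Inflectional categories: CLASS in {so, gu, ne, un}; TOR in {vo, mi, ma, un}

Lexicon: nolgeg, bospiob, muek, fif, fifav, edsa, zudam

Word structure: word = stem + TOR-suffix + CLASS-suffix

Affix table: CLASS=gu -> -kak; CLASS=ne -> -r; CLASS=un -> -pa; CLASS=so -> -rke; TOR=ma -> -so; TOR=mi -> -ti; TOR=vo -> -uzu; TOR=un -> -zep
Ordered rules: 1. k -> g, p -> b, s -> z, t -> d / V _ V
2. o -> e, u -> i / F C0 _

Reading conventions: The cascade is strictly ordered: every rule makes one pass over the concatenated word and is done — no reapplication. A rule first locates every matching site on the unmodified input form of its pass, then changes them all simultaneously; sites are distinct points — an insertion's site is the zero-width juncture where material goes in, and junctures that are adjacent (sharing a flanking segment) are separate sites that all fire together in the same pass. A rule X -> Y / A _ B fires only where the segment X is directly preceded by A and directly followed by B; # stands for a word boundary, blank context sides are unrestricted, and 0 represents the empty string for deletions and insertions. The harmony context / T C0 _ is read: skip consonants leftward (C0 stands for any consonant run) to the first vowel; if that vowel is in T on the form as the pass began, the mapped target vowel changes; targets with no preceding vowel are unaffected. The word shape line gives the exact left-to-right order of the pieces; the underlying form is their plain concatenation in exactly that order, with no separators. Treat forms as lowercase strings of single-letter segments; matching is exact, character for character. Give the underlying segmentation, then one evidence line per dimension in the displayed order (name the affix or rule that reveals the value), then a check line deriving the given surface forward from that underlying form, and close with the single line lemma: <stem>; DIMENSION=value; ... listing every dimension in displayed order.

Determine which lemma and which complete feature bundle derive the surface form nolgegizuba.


underlying: nolgeg-uzu-pa
CLASS=un - signalled by the affix -pa
TOR=vo - signalled by the affix -uzu
check: nolgeguzupa -> nolgeguzuba -> nolgegizuba
lemma: nolgeg; CLASS=un; TOR=vo


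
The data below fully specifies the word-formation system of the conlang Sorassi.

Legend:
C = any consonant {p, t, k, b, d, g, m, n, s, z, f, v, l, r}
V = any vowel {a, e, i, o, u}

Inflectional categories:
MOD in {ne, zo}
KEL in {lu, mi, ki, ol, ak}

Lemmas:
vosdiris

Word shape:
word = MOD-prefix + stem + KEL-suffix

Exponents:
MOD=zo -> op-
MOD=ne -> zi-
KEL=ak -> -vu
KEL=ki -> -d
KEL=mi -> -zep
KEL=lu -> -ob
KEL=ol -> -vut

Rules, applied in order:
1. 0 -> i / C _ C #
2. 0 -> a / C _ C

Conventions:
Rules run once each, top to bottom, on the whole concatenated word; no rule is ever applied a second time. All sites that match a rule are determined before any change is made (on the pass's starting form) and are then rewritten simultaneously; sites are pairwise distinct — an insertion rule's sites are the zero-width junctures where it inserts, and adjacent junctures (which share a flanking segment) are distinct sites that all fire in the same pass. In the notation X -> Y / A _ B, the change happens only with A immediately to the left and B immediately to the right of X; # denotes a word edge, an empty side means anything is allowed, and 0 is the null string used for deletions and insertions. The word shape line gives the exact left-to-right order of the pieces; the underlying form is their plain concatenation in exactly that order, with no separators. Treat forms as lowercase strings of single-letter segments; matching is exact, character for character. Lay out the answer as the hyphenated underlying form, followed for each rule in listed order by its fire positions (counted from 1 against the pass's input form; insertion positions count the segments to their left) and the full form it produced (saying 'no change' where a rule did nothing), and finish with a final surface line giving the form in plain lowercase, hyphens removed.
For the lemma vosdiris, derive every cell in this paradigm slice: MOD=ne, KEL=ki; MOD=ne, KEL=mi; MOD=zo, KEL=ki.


cell MOD=ne, KEL=ki:
underlying: zi-vosdiris-d
1. 0 -> i / C _ C #: inserts after position(s) 10: zivosdirisid
2. 0 -> a / C _ C: inserts after position(s) 5: zivosadirisid
surface: zivosadirisid

cell MOD=ne, KEL=mi:
underlying: zi-vosdiris-zep
1. 0 -> i / C _ C #: no change
2. 0 -> a / C _ C: inserts after position(s) 5, 10: zivosadirisazep
surface: zivosadirisazep

cell MOD=zo, KEL=ki:
underlying: op-vosdiris-d
1. 0 -> i / C _ C #: inserts after position(s) 10: opvosdirisid
2. 0 -> a / C _ C: inserts after position(s) 2, 5: opavosadirisid
surface: opavosadirisid


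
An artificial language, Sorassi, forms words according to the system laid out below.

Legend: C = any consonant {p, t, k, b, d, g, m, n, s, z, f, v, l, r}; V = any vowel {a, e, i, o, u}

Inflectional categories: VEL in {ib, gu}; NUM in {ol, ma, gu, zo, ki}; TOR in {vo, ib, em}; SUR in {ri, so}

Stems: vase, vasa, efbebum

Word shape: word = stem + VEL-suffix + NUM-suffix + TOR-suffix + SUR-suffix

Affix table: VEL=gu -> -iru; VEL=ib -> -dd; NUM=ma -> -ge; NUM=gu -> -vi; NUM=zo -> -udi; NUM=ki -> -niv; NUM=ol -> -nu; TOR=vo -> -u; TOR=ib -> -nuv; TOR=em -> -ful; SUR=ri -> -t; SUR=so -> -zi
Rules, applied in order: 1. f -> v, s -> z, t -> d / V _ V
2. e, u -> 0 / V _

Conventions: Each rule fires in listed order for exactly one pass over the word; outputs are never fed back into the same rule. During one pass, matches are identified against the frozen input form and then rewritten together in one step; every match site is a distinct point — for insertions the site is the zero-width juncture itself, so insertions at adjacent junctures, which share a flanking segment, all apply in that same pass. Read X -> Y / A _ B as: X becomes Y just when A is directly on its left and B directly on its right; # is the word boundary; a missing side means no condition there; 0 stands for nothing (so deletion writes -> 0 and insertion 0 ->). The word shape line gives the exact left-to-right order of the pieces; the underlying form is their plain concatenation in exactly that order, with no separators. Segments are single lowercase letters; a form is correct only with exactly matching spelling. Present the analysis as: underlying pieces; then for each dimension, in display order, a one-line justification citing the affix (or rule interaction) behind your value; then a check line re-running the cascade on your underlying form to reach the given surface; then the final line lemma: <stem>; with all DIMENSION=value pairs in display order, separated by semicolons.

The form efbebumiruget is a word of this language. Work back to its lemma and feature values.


underlying: efbebum-iru-ge-u-t
VEL=gu - signalled by the affix -iru
NUM=ma - signalled by the affix -ge
TOR=vo - signalled by the affix -u
SUR=ri - signalled by the affix -t
check: efbebumirugeut -> efbebumirugeut -> efbebumiruget
lemma: efbebum; VEL=gu; NUM=ma; TOR=vo; SUR=ri


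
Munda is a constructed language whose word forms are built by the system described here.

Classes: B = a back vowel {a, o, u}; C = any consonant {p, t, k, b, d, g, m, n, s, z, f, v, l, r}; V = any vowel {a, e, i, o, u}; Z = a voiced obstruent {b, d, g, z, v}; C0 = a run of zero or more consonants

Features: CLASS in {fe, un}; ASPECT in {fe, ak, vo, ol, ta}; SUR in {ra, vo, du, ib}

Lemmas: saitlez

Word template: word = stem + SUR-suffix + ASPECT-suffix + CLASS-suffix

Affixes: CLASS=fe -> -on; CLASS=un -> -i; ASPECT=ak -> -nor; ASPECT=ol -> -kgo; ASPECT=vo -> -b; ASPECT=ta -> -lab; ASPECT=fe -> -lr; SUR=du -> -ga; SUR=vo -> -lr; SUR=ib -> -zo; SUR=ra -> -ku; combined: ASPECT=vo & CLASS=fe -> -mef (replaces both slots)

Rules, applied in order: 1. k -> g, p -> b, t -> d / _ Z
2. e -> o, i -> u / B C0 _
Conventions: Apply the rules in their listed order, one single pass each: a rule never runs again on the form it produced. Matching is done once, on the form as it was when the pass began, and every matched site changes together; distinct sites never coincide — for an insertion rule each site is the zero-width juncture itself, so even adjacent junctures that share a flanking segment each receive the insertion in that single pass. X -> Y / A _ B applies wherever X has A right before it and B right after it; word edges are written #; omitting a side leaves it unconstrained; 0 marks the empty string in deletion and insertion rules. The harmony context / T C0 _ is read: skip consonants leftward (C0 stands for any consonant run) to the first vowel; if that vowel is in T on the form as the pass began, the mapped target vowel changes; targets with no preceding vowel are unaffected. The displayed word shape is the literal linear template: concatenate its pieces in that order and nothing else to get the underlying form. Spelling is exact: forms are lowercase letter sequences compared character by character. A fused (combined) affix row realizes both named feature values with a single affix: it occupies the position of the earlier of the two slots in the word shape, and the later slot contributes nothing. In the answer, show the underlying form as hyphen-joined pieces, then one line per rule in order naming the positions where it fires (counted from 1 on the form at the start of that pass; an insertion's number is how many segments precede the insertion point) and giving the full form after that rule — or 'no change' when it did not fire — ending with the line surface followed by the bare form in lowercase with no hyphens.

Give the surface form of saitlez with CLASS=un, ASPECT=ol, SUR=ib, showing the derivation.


underlying: saitlez-zo-kgo-i
1. k -> g, p -> b, t -> d / _ Z: fires at position(s) 10: saitlezzoggoi
2. e -> o, i -> u / B C0 _: fires at position(s) 3, 13: sautlezzoggou
surface: sautlezzoggou


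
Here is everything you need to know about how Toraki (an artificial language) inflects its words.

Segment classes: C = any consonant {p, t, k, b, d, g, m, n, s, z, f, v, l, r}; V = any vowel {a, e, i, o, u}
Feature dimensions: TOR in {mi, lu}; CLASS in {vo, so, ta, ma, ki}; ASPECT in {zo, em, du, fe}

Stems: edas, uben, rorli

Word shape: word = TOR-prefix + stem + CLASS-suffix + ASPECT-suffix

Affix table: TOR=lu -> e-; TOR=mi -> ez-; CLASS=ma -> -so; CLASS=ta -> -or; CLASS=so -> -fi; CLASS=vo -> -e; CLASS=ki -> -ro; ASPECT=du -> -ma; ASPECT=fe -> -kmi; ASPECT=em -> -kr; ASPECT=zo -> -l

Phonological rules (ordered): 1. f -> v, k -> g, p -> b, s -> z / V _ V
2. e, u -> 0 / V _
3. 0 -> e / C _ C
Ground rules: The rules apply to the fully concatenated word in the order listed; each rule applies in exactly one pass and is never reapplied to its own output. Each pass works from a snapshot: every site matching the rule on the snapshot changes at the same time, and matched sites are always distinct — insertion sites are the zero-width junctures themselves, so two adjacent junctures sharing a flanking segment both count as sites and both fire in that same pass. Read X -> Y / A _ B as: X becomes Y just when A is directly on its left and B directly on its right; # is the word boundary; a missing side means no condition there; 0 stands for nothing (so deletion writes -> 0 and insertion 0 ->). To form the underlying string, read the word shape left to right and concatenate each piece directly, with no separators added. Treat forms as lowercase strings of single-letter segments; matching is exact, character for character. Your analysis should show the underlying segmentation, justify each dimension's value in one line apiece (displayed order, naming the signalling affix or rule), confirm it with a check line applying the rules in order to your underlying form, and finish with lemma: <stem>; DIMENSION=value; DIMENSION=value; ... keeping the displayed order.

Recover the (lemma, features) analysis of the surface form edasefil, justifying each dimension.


underlying: e-edas-fi-l
TOR=lu - signalled by the affix e-
CLASS=so - signalled by the affix -fi
ASPECT=zo - signalled by the affix -l
check: eedasfil -> eedasfil -> edasfil -> edasefil
lemma: edas; TOR=lu; CLASS=so; ASPECT=zo


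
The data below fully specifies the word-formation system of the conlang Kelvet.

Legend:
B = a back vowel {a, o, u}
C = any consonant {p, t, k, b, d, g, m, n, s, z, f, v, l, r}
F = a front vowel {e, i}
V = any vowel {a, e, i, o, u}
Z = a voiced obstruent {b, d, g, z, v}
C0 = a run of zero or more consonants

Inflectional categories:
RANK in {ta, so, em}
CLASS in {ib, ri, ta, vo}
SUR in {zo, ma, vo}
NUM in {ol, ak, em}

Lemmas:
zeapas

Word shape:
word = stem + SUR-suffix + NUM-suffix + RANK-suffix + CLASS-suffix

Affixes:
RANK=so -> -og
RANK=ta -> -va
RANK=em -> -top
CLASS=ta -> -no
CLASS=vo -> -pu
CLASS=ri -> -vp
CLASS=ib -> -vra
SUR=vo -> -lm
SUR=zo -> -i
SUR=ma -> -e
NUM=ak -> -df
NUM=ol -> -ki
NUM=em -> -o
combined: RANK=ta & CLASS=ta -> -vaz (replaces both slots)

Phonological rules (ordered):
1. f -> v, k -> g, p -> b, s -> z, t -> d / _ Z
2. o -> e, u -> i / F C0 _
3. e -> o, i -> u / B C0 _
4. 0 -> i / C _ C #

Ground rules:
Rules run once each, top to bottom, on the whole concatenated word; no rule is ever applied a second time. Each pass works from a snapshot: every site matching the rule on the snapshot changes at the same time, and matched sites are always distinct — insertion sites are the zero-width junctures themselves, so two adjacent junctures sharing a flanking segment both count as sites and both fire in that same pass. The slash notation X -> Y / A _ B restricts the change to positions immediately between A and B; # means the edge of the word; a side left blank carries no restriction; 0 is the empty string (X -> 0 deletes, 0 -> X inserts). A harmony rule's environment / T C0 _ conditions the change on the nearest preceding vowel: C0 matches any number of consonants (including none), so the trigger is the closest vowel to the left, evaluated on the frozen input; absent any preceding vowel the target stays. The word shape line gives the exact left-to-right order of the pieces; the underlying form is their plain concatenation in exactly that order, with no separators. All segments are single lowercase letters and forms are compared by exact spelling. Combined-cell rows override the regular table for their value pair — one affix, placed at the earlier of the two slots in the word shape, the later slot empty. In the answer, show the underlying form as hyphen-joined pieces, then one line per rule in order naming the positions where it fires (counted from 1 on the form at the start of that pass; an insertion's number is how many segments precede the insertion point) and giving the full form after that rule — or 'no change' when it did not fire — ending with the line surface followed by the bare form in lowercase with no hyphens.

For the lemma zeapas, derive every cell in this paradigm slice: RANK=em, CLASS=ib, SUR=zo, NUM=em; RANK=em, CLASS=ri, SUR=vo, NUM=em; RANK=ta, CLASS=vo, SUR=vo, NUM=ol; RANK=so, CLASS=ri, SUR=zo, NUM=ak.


cell RANK=em, CLASS=ib, SUR=zo, NUM=em:
underlying: zeapas-i-o-top-vra
1. f -> v, k -> g, p -> b, s -> z, t -> d / _ Z: fires at position(s) 11: zeapasiotobvra
2. o -> e, u -> i / F C0 _: fires at position(s) 8: zeapasietobvra
3. e -> o, i -> u / B C0 _: fires at position(s) 7: zeapasuetobvra
4. 0 -> i / C _ C #: no change
surface: zeapasuetobvra

cell RANK=em, CLASS=ri, SUR=vo, NUM=em:
underlying: zeapas-lm-o-top-vp
1. f -> v, k -> g, p -> b, s -> z, t -> d / _ Z: fires at position(s) 12: zeapaslmotobvp
2. o -> e, u -> i / F C0 _: no change
3. e -> o, i -> u / B C0 _: no change
4. 0 -> i / C _ C #: inserts after position(s) 13: zeapaslmotobvip
surface: zeapaslmotobvip

cell RANK=ta, CLASS=vo, SUR=vo, NUM=ol:
underlying: zeapas-lm-ki-va-pu
1. f -> v, k -> g, p -> b, s -> z, t -> d / _ Z: no change
2. o -> e, u -> i / F C0 _: no change
3. e -> o, i -> u / B C0 _: fires at position(s) 10: zeapaslmkuvapu
4. 0 -> i / C _ C #: no change
surface: zeapaslmkuvapu

cell RANK=so, CLASS=ri, SUR=zo, NUM=ak:
underlying: zeapas-i-df-og-vp
1. f -> v, k -> g, p -> b, s -> z, t -> d / _ Z: no change
2. o -> e, u -> i / F C0 _: fires at position(s) 10: zeapasidfegvp
3. e -> o, i -> u / B C0 _: fires at position(s) 7: zeapasudfegvp
4. 0 -> i / C _ C #: inserts after position(s) 12: zeapasudfegvip
surface: zeapasudfegvip


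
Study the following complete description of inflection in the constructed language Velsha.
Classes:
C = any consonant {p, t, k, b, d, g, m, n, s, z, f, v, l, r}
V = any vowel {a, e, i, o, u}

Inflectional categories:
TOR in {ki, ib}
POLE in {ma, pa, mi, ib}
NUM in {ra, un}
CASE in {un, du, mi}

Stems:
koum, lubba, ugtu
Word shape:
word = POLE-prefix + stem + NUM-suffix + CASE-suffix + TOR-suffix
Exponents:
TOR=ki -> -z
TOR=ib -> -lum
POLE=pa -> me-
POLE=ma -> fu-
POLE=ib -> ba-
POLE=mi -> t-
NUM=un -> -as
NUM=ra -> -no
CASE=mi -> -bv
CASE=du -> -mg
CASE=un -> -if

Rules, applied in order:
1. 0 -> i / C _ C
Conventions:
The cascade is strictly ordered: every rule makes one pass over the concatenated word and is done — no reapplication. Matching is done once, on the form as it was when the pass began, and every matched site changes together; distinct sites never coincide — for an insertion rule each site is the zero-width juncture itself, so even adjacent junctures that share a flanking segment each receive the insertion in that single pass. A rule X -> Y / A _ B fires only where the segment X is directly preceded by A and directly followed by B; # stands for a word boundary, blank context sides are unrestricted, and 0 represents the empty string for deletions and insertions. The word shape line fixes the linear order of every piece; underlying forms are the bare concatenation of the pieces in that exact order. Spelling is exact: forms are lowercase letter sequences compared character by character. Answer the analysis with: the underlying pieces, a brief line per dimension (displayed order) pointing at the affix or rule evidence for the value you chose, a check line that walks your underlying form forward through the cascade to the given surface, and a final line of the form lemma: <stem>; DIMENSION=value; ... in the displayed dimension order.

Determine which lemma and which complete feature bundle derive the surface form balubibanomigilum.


underlying: ba-lubba-no-mg-lum
TOR=ib - signalled by the affix -lum
POLE=ib - signalled by the affix ba-
NUM=ra - signalled by the affix -no
CASE=du - signalled by the affix -mg
check: balubbanomglum -> balubibanomigilum
lemma: lubba; TOR=ib; POLE=ib; NUM=ra; CASE=du


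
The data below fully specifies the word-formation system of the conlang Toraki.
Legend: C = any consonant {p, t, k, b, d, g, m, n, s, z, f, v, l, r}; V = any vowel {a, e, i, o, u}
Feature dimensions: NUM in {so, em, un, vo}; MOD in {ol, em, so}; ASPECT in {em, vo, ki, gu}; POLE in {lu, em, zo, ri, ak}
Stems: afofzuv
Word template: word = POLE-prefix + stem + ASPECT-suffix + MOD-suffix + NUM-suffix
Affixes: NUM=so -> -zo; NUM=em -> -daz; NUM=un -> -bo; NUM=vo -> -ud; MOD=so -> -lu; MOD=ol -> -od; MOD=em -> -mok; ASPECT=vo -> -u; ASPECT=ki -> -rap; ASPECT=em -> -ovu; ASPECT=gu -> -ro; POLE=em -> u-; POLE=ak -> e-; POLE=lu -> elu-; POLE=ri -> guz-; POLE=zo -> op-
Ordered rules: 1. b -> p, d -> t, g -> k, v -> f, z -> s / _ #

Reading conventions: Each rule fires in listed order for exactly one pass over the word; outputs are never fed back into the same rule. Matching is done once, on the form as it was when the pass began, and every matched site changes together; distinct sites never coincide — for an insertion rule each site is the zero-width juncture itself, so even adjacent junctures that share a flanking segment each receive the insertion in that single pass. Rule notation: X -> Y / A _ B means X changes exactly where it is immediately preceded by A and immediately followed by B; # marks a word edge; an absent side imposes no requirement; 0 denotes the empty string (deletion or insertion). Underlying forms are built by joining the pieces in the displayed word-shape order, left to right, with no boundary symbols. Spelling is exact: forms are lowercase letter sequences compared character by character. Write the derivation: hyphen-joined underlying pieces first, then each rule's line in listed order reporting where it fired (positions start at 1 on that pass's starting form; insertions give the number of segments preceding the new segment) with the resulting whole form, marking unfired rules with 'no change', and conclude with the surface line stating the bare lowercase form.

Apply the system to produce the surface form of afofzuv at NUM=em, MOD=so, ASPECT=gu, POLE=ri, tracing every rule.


underlying: guz-afofzuv-ro-lu-daz
1. b -> p, d -> t, g -> k, v -> f, z -> s / _ #: fires at position(s) 17: guzafofzuvroludas
surface: guzafofzuvroludas


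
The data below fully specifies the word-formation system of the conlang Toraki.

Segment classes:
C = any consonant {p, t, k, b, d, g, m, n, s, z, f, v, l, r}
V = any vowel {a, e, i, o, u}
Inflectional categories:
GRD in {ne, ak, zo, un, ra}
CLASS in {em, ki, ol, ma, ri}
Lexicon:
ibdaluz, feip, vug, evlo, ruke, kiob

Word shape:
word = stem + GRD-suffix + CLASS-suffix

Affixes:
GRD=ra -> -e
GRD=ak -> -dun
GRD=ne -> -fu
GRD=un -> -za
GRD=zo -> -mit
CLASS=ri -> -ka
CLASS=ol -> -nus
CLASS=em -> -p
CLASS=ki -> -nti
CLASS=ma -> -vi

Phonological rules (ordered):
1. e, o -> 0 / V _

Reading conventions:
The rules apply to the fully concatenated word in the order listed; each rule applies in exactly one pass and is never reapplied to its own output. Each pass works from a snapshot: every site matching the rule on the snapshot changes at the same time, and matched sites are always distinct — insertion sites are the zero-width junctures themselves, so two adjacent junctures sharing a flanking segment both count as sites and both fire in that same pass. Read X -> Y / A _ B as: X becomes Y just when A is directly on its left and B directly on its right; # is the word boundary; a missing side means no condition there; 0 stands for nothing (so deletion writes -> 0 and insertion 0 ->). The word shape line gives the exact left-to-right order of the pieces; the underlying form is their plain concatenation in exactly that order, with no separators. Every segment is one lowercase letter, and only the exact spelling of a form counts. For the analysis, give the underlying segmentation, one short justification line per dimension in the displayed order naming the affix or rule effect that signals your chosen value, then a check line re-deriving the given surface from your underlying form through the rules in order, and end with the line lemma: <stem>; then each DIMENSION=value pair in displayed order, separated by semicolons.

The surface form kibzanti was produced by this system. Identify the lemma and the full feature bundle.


underlying: kiob-za-nti
GRD=un - signalled by the affix -za
CLASS=ki - signalled by the affix -nti
check: kiobzanti -> kibzanti
lemma: kiob; GRD=un; CLASS=ki
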